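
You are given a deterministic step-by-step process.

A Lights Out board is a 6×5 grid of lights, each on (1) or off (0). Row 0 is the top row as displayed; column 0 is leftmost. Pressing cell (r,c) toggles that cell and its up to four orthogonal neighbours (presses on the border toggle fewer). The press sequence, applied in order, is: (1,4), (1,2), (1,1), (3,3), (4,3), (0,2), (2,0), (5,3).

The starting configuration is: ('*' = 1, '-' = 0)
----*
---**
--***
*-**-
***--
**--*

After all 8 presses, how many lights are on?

gen 0: ----*
---**
--***
*-**-
***--
**--*
gen 1: -----
-----
--**-
*-**-
***--
**--*
gen 2: --*--
-***-
---*-
*-**-
***--
**--*
gen 3: -**--
*--*-
-*-*-
*-**-
***--
**--*
gen 4: -**--
*--*-
-*---
*---*
****-
**--*
gen 5: -**--
*--*-
-*---
*--**
**--*
**-**
gen 6: ---*-
*-**-
-*---
*--**
**--*
**-**
gen 7: ---*-
--**-
*----
---**
**--*
**-**
gen 8: ---*-
--**-
*----
---**
**-**
***--

13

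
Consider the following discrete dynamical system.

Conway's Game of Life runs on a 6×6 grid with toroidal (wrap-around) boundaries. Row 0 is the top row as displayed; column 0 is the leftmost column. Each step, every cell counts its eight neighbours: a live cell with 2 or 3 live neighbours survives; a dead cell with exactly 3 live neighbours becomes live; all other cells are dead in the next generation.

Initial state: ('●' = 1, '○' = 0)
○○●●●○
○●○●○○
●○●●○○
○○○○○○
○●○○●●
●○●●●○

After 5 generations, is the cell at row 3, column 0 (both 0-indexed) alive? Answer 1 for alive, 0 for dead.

[0] ○○●●●○
○●○●○○
●○●●○○
○○○○○○
○●○○●●
●○●●●○
[1] ○○○○○●
○●○○○○
○●●●○○
●●●●●●
●●●○●●
●○○○○○
[2] ●○○○○○
●●○○○○
○○○○○●
○○○○○○
○○○○○○
○○○○●○
[3] ●●○○○●
●●○○○●
●○○○○○
○○○○○○
○○○○○○
○○○○○○
[4] ○●○○○●
○○○○○○
●●○○○●
○○○○○○
○○○○○○
●○○○○○
[5] ●○○○○○
○●○○○●
●○○○○○
●○○○○○
○○○○○○
●○○○○○

1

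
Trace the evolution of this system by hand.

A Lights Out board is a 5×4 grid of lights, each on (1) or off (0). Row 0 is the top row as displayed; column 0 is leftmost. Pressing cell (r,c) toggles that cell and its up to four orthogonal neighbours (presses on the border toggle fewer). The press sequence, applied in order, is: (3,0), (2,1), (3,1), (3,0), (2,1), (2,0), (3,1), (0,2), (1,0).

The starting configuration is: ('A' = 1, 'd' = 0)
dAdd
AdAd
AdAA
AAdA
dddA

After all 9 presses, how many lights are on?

12

k=0  dAdd
AdAd
AdAA
AAdA
dddA
k=1  dAdd
AdAd
ddAA
dddA
AddA
k=2  dAdd
AAAd
AAdA
dAdA
AddA
k=3  dAdd
AAAd
AddA
AdAA
AAdA
k=4  dAdd
AAAd
dddA
dAAA
dAdA
k=5  dAdd
AdAd
AAAA
ddAA
dAdA
k=6  dAdd
ddAd
ddAA
AdAA
dAdA
k=7  dAdd
ddAd
dAAA
dAdA
dddA
k=8  ddAA
dddd
dAAA
dAdA
dddA
k=9  AdAA
AAdd
AAAA
dAdA
dddA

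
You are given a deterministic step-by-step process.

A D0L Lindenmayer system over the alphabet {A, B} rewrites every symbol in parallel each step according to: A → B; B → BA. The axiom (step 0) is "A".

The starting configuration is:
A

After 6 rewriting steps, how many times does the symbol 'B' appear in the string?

8

step 0: A
step 1: B
step 2: BA
step 3: BAB
step 4: BABBA
step 5: BABBABAB
step 6: BABBABABBABBA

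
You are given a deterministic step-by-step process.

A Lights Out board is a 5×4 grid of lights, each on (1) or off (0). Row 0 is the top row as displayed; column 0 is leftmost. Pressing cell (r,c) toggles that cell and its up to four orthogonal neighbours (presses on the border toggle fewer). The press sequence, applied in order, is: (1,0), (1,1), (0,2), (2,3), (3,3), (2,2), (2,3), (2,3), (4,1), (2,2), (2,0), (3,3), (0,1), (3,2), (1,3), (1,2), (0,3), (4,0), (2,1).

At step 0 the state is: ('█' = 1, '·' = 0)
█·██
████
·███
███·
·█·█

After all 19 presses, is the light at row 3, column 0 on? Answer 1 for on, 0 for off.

t=0: █·██
████
·███
███·
·█·█
t=1: ··██
··██
████
███·
·█·█
t=2: ·███
██·█
█·██
███·
·█·█
t=3: ····
████
█·██
███·
·█·█
t=4: ····
███·
█···
████
·█·█
t=5: ····
███·
█··█
██··
·█··
t=6: ····
██··
███·
███·
·█··
t=7: ····
██·█
██·█
████
·█··
t=8: ····
██··
███·
███·
·█··
t=9: ····
██··
███·
█·█·
█·█·
t=10: ····
███·
█··█
█···
█·█·
t=11: ····
·██·
·█·█
····
█·█·
t=12: ····
·██·
·█··
··██
█·██
t=13: ███·
··█·
·█··
··██
█·██
t=14: ███·
··█·
·██·
·█··
█··█
t=15: ████
···█
·███
·█··
█··█
t=16: ██·█
·██·
·█·█
·█··
█··█
t=17: ███·
·███
·█·█
·█··
█··█
t=18: ███·
·███
·█·█
██··
·█·█
t=19: ███·
··██
█·██
█···
·█·█

1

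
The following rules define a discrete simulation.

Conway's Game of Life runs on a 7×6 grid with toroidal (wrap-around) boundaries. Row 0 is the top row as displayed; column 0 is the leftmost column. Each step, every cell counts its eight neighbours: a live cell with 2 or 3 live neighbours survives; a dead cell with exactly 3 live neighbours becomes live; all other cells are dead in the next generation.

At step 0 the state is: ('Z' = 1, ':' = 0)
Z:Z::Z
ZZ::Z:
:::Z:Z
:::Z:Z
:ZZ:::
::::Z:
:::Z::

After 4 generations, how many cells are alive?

4

[0] Z:Z::Z
ZZ::Z:
:::Z:Z
:::Z:Z
:ZZ:::
::::Z:
:::Z::
[1] Z:ZZZZ
:ZZZZ:
::ZZ:Z
Z::Z::
::ZZZ:
::ZZ::
:::ZZZ
[2] Z:::::
::::::
Z::::Z
:Z:::Z
:Z::Z:
:::::Z
ZZ::::
[3] ZZ::::
Z::::Z
Z::::Z
:Z::ZZ
::::ZZ
:Z:::Z
ZZ:::Z
[4] ::::::
::::::
:Z::::
::::::
::::::
:Z::::
::Z::Z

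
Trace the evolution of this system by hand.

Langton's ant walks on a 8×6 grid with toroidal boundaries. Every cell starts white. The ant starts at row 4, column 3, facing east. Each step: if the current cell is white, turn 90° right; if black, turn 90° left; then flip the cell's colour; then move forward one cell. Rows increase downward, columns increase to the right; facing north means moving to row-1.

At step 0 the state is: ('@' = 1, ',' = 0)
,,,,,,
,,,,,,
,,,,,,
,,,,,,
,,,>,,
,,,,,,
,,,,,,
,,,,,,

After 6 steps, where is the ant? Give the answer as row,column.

k=0  ,,,,,,
,,,,,,
,,,,,,
,,,,,,
,,,>,,
,,,,,,
,,,,,,
,,,,,,
k=1  ,,,,,,
,,,,,,
,,,,,,
,,,,,,
,,,@,,
,,,v,,
,,,,,,
,,,,,,
k=2  ,,,,,,
,,,,,,
,,,,,,
,,,,,,
,,,@,,
,,<@,,
,,,,,,
,,,,,,
k=3  ,,,,,,
,,,,,,
,,,,,,
,,,,,,
,,^@,,
,,@@,,
,,,,,,
,,,,,,
k=4  ,,,,,,
,,,,,,
,,,,,,
,,,,,,
,,@>,,
,,@@,,
,,,,,,
,,,,,,
k=5  ,,,,,,
,,,,,,
,,,,,,
,,,^,,
,,@,,,
,,@@,,
,,,,,,
,,,,,,
k=6  ,,,,,,
,,,,,,
,,,,,,
,,,@>,
,,@,,,
,,@@,,
,,,,,,
,,,,,,

3,4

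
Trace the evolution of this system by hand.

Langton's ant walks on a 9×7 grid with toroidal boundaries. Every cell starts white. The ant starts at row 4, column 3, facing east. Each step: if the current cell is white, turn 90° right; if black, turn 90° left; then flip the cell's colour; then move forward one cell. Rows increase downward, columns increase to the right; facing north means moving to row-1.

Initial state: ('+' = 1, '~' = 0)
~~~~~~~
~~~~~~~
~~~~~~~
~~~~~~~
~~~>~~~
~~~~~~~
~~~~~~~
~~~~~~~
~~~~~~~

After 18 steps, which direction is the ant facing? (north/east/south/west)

west

0) ~~~~~~~
~~~~~~~
~~~~~~~
~~~~~~~
~~~>~~~
~~~~~~~
~~~~~~~
~~~~~~~
~~~~~~~
1) ~~~~~~~
~~~~~~~
~~~~~~~
~~~~~~~
~~~+~~~
~~~v~~~
~~~~~~~
~~~~~~~
~~~~~~~
2) ~~~~~~~
~~~~~~~
~~~~~~~
~~~~~~~
~~~+~~~
~~<+~~~
~~~~~~~
~~~~~~~
~~~~~~~
3) ~~~~~~~
~~~~~~~
~~~~~~~
~~~~~~~
~~^+~~~
~~++~~~
~~~~~~~
~~~~~~~
~~~~~~~
4) ~~~~~~~
~~~~~~~
~~~~~~~
~~~~~~~
~~+>~~~
~~++~~~
~~~~~~~
~~~~~~~
~~~~~~~
5) ~~~~~~~
~~~~~~~
~~~~~~~
~~~^~~~
~~+~~~~
~~++~~~
~~~~~~~
~~~~~~~
~~~~~~~
6) ~~~~~~~
~~~~~~~
~~~~~~~
~~~+>~~
~~+~~~~
~~++~~~
~~~~~~~
~~~~~~~
~~~~~~~
7) ~~~~~~~
~~~~~~~
~~~~~~~
~~~++~~
~~+~v~~
~~++~~~
~~~~~~~
~~~~~~~
~~~~~~~
8) ~~~~~~~
~~~~~~~
~~~~~~~
~~~++~~
~~+<+~~
~~++~~~
~~~~~~~
~~~~~~~
~~~~~~~
9) ~~~~~~~
~~~~~~~
~~~~~~~
~~~^+~~
~~+++~~
~~++~~~
~~~~~~~
~~~~~~~
~~~~~~~
10) ~~~~~~~
~~~~~~~
~~~~~~~
~~<~+~~
~~+++~~
~~++~~~
~~~~~~~
~~~~~~~
~~~~~~~
11) ~~~~~~~
~~~~~~~
~~^~~~~
~~+~+~~
~~+++~~
~~++~~~
~~~~~~~
~~~~~~~
~~~~~~~
12) ~~~~~~~
~~~~~~~
~~+>~~~
~~+~+~~
~~+++~~
~~++~~~
~~~~~~~
~~~~~~~
~~~~~~~
13) ~~~~~~~
~~~~~~~
~~++~~~
~~+v+~~
~~+++~~
~~++~~~
~~~~~~~
~~~~~~~
~~~~~~~
14) ~~~~~~~
~~~~~~~
~~++~~~
~~<++~~
~~+++~~
~~++~~~
~~~~~~~
~~~~~~~
~~~~~~~
15) ~~~~~~~
~~~~~~~
~~++~~~
~~~++~~
~~v++~~
~~++~~~
~~~~~~~
~~~~~~~
~~~~~~~
16) ~~~~~~~
~~~~~~~
~~++~~~
~~~++~~
~~~>+~~
~~++~~~
~~~~~~~
~~~~~~~
~~~~~~~
17) ~~~~~~~
~~~~~~~
~~++~~~
~~~^+~~
~~~~+~~
~~++~~~
~~~~~~~
~~~~~~~
~~~~~~~
18) ~~~~~~~
~~~~~~~
~~++~~~
~~<~+~~
~~~~+~~
~~++~~~
~~~~~~~
~~~~~~~
~~~~~~~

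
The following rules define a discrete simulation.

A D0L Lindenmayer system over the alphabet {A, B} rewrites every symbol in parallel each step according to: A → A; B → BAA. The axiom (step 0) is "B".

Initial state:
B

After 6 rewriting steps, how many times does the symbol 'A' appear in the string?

12

step 0: B
step 1: BAA
step 2: BAAAA
step 3: BAAAAAA
step 4: BAAAAAAAA
step 5: BAAAAAAAAAA
step 6: BAAAAAAAAAAAA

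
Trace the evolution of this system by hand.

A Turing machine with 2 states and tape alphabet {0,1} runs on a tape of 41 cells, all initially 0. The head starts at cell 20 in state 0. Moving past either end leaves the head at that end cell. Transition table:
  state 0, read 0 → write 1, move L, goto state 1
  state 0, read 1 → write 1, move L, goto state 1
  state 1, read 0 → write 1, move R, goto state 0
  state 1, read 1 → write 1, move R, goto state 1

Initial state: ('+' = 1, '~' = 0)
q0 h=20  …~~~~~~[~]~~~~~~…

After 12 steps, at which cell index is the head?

24

[0] q0 h=20  …~~~~~~[~]~~~~~~…
[1] q1 h=19  …~~~~~~[~]+~~~~~…
[2] q0 h=20  …~~~~~+[+]~~~~~~…
[3] q1 h=19  …~~~~~~[+]+~~~~~…
[4] q1 h=20  …~~~~~+[+]~~~~~~…
[5] q1 h=21  …~~~~++[~]~~~~~~…
[6] q0 h=22  …~~~+++[~]~~~~~~…
[7] q1 h=21  …~~~~++[+]+~~~~~…
[8] q1 h=22  …~~~+++[+]~~~~~~…
[9] q1 h=23  …~~++++[~]~~~~~~…
[10] q0 h=24  …~+++++[~]~~~~~~…
[11] q1 h=23  …~~++++[+]+~~~~~…
[12] q1 h=24  …~+++++[+]~~~~~~…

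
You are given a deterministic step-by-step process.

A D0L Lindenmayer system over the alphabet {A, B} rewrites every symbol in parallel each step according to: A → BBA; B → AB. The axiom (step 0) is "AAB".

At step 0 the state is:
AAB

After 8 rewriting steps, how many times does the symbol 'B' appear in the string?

k=0  AAB
k=1  BBABBAAB
k=2  ABABBBAABABBBABBAAB
k=3  BBAABBBAABABABBBABBAABBBAABABABBBAABABBBABBAAB
k=4  ABABBBABBAABABABBBABBAABBBAABBBAABABABBBAABABBBABBAABABABBBABBAABBBAABBBAABABABBBABBAABBBAABABABBBAABABBBABBAAB
k=5  BBAABBBAABABABBBAABABBBABBAABBBAABBBAABABABBBAABABBBABBAAB…ABABBBABBAABBBAABBBAABABABBBABBAABBBAABABABBBAABABBBABBAAB  (len 268)
k=6  ABABBBABBAABABABBBABBAABBBAABBBAABABABBBABBAABBBAABABABBBA…ABABBBABBAABBBAABBBAABABABBBABBAABBBAABABABBBAABABBBABBAAB  (len 647)
k=7  BBAABBBAABABABBBAABABBBABBAABBBAABBBAABABABBBAABABBBABBAAB…ABABBBABBAABBBAABBBAABABABBBABBAABBBAABABABBBAABABBBABBAAB  (len 1562)
k=8  ABABBBABBAABABABBBABBAABBBAABBBAABABABBBABBAABBBAABABABBBA…ABABBBABBAABBBAABBBAABABABBBABBAABBBAABABABBBAABABBBABBAAB  (len 3771)

2209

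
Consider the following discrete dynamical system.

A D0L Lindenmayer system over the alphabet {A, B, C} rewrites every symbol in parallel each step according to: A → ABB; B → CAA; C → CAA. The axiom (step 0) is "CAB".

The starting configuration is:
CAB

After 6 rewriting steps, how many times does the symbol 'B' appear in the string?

730

0) CAB
1) CAAABBCAA
2) CAAABBABBABBCAACAACAAABBABB
3) CAAABBABBABBCAACAAABBCAACAAABBCAACAACAAABBABBCAAABBABBCAAABBABBABBCAACAAABBCAACAA
4) CAAABBABBABBCAACAAABBCAACAAABBCAACAACAAABBABBCAAABBABBABBC…ACAAABBCAACAACAAABBABBCAAABBABBABBCAACAACAAABBABBCAAABBABB  (len 243)
5) CAAABBABBABBCAACAAABBCAACAAABBCAACAACAAABBABBCAAABBABBABBC…BABBCAAABBABBABBCAACAAABBCAACAACAAABBABBABBCAACAAABBCAACAA  (len 729)
6) CAAABBABBABBCAACAAABBCAACAAABBCAACAACAAABBABBCAAABBABBABBC…ACAAABBCAACAACAAABBABBCAAABBABBABBCAACAACAAABBABBCAAABBABB  (len 2187)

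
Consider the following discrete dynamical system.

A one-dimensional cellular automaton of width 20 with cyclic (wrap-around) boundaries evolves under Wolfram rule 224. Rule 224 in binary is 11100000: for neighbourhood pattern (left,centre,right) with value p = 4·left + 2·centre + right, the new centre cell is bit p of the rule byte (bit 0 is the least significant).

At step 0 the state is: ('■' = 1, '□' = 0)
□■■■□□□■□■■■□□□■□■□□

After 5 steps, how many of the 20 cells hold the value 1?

k=0  □■■■□□□■□■■■□□□■□■□□
k=1  □□■■□□□□■□■■□□□□■□□□
k=2  □□□■□□□□□■□■□□□□□□□□
k=3  □□□□□□□□□□■□□□□□□□□□
k=4  □□□□□□□□□□□□□□□□□□□□
k=5  □□□□□□□□□□□□□□□□□□□□

0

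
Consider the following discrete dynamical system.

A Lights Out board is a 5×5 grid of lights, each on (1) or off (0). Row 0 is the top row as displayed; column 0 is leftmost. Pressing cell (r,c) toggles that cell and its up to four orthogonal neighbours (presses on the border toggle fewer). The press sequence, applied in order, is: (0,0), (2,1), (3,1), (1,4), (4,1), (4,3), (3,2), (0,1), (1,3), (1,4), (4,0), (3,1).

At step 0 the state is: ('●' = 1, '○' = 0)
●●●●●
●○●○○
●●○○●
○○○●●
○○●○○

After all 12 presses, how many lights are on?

14

0) ●●●●●
●○●○○
●●○○●
○○○●●
○○●○○
1) ○○●●●
○○●○○
●●○○●
○○○●●
○○●○○
2) ○○●●●
○●●○○
○○●○●
○●○●●
○○●○○
3) ○○●●●
○●●○○
○●●○●
●○●●●
○●●○○
4) ○○●●○
○●●●●
○●●○○
●○●●●
○●●○○
5) ○○●●○
○●●●●
○●●○○
●●●●●
●○○○○
6) ○○●●○
○●●●●
○●●○○
●●●○●
●○●●●
7) ○○●●○
○●●●●
○●○○○
●○○●●
●○○●●
8) ●●○●○
○○●●●
○●○○○
●○○●●
●○○●●
9) ●●○○○
○○○○○
○●○●○
●○○●●
●○○●●
10) ●●○○●
○○○●●
○●○●●
●○○●●
●○○●●
11) ●●○○●
○○○●●
○●○●●
○○○●●
○●○●●
12) ●●○○●
○○○●●
○○○●●
●●●●●
○○○●●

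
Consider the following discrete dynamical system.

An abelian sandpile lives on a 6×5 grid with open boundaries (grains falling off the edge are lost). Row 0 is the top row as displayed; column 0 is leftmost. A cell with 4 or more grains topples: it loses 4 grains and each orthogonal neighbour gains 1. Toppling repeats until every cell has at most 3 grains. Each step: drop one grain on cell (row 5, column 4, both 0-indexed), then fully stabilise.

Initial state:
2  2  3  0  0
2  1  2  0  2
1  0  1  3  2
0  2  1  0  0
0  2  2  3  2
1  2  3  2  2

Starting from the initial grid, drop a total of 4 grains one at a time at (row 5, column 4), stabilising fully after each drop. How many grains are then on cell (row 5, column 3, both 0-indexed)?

[0] 2  2  3  0  0
2  1  2  0  2
1  0  1  3  2
0  2  1  0  0
0  2  2  3  2
1  2  3  2  2
[1] 2  2  3  0  0
2  1  2  0  2
1  0  1  3  2
0  2  1  0  0
0  2  2  3  2
1  2  3  2  3
[2] 2  2  3  0  0
2  1  2  0  2
1  0  1  3  2
0  2  1  0  0
0  2  2  3  3
1  2  3  3  0
[3] 2  2  3  0  0
2  1  2  0  2
1  0  1  3  2
0  2  1  0  0
0  2  2  3  3
1  2  3  3  1
[4] 2  2  3  0  0
2  1  2  0  2
1  0  1  3  2
0  2  1  0  0
0  2  2  3  3
1  2  3  3  2

3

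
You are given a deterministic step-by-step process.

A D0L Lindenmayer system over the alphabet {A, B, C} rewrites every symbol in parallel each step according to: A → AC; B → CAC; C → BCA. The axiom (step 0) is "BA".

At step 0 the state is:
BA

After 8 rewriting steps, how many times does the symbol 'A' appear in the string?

t=0: BA
t=1: CACAC
t=2: BCAACBCAACBCA
t=3: CACBCAACACBCACACBCAACACBCACACBCAAC
t=4: BCAACBCACACBCAACACBCAACBCACACBCAACBCAACBCACACBCAACACBCAACBCACACBCAACBCAACBCACACBCAACACBCA
t=5: CACBCAACACBCACACBCAACBCAACBCACACBCAACACBCAACBCACACBCAACACB…BCACACBCAACACBCACACBCAACBCAACBCACACBCAACACBCAACBCACACBCAAC  (len 233)
t=6: BCAACBCACACBCAACACBCAACBCACACBCAACBCAACBCACACBCAACACBCACAC…CBCAACACBCAACBCACACBCAACACBCACACBCAACBCAACBCACACBCAACACBCA  (len 610)
t=7: CACBCAACACBCACACBCAACBCAACBCACACBCAACACBCAACBCACACBCAACACB…BCACACBCAACACBCACACBCAACBCAACBCACACBCAACACBCAACBCACACBCAAC  (len 1597)
t=8: BCAACBCACACBCAACACBCAACBCACACBCAACBCAACBCACACBCAACACBCACAC…CBCAACACBCAACBCACACBCAACACBCACACBCAACBCAACBCACACBCAACACBCA  (len 4181)

1597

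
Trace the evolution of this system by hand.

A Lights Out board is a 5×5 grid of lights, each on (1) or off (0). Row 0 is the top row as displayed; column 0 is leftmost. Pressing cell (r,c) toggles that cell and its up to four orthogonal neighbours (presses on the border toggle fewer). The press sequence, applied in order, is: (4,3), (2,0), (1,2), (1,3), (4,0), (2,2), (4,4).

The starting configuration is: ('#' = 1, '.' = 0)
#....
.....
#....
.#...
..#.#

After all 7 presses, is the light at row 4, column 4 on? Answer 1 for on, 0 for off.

gen 0: #....
.....
#....
.#...
..#.#
gen 1: #....
.....
#....
.#.#.
...#.
gen 2: #....
#....
.#...
##.#.
...#.
gen 3: #.#..
####.
.##..
##.#.
...#.
gen 4: #.##.
##..#
.###.
##.#.
...#.
gen 5: #.##.
##..#
.###.
.#.#.
##.#.
gen 6: #.##.
###.#
.....
.###.
##.#.
gen 7: #.##.
###.#
.....
.####
##..#

1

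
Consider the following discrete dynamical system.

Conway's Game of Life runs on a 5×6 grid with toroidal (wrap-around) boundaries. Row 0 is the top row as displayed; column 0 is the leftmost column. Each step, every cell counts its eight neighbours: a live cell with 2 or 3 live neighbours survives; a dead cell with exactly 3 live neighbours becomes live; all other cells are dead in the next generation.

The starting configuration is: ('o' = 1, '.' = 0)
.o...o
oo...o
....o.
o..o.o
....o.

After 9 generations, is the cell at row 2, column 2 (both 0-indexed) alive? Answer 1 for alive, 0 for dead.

step 0: .o...o
oo...o
....o.
o..o.o
....o.
step 1: .o..oo
.o..oo
.o..o.
...o.o
....o.
step 2: ...o..
.ooo..
..oo..
...o.o
o..o..
step 3: .o.oo.
.o..o.
.o....
...o..
..oo..
step 4: .o..o.
oo.oo.
..o...
...o..
......
step 5: oooooo
oo.ooo
.oo.o.
......
......
step 6: ......
......
.oo.o.
......
oooooo
step 7: oooooo
......
......
......
oooooo
step 8: ......
oooooo
......
oooooo
......
step 9: oooooo
oooooo
......
oooooo
oooooo

0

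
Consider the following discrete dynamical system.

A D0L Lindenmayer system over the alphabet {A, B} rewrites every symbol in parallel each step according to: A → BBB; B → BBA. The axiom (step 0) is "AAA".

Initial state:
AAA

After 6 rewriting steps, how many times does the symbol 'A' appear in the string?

0) AAA
1) BBBBBBBBB
2) BBABBABBABBABBABBABBABBABBA
3) BBABBABBBBBABBABBBBBABBABBBBBABBABBBBBABBABBBBBABBABBBBBABBABBBBBABBABBBBBABBABBB
4) BBABBABBBBBABBABBBBBABBABBABBABBABBBBBABBABBBBBABBABBABBAB…ABBABBABBABBBBBABBABBBBBABBABBABBABBABBBBBABBABBBBBABBABBA  (len 243)
5) BBABBABBBBBABBABBBBBABBABBABBABBABBBBBABBABBBBBABBABBABBAB…ABBABBABBABBBBBABBABBBBBABBABBABBABBABBBBBABBABBBBBABBABBB  (len 729)
6) BBABBABBBBBABBABBBBBABBABBABBABBABBBBBABBABBBBBABBABBABBAB…ABBABBABBABBBBBABBABBBBBABBABBABBABBABBBBBABBABBBBBABBABBA  (len 2187)

549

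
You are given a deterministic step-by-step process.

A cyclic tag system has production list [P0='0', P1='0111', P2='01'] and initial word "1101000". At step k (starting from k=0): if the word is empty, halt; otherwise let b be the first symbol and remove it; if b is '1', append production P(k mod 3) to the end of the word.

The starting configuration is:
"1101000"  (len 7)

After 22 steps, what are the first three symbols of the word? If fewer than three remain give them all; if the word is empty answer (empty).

111

k=0  "1101000"  (len 7)
k=1  "1010000"  (len 7)
k=2  "0100000111"  (len 10)
k=3  "100000111"  (len 9)
k=4  "000001110"  (len 9)
k=5  "00001110"  (len 8)
k=6  "0001110"  (len 7)
k=7  "001110"  (len 6)
k=8  "01110"  (len 5)
k=9  "1110"  (len 4)
k=10  "1100"  (len 4)
k=11  "1000111"  (len 7)
k=12  "00011101"  (len 8)
k=13  "0011101"  (len 7)
k=14  "011101"  (len 6)
k=15  "11101"  (len 5)
k=16  "11010"  (len 5)
k=17  "10100111"  (len 8)
k=18  "010011101"  (len 9)
k=19  "10011101"  (len 8)
k=20  "00111010111"  (len 11)
k=21  "0111010111"  (len 10)
k=22  "111010111"  (len 9)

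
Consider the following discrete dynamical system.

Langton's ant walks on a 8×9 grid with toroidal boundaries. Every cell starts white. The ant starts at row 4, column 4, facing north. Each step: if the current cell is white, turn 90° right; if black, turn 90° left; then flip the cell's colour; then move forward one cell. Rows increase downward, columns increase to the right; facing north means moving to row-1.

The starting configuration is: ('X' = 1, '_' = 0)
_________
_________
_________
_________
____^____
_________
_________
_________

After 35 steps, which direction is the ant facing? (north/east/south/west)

k=0  _________
_________
_________
_________
____^____
_________
_________
_________
k=1  _________
_________
_________
_________
____X>___
_________
_________
_________
k=2  _________
_________
_________
_________
____XX___
_____v___
_________
_________
k=3  _________
_________
_________
_________
____XX___
____<X___
_________
_________
k=4  _________
_________
_________
_________
____^X___
____XX___
_________
_________
k=5  _________
_________
_________
_________
___<_X___
____XX___
_________
_________
k=6  _________
_________
_________
___^_____
___X_X___
____XX___
_________
_________
k=7  _________
_________
_________
___X>____
___X_X___
____XX___
_________
_________
k=8  _________
_________
_________
___XX____
___XvX___
____XX___
_________
_________
k=9  _________
_________
_________
___XX____
___<XX___
____XX___
_________
_________
k=10  _________
_________
_________
___XX____
____XX___
___vXX___
_________
_________
k=11  _________
_________
_________
___XX____
____XX___
__<XXX___
_________
_________
k=12  _________
_________
_________
___XX____
__^_XX___
__XXXX___
_________
_________
k=13  _________
_________
_________
___XX____
__X>XX___
__XXXX___
_________
_________
k=14  _________
_________
_________
___XX____
__XXXX___
__XvXX___
_________
_________
k=15  _________
_________
_________
___XX____
__XXXX___
__X_>X___
_________
_________
k=16  _________
_________
_________
___XX____
__XX^X___
__X__X___
_________
_________
k=17  _________
_________
_________
___XX____
__X<_X___
__X__X___
_________
_________
k=18  _________
_________
_________
___XX____
__X__X___
__Xv_X___
_________
_________
k=19  _________
_________
_________
___XX____
__X__X___
__<X_X___
_________
_________
k=20  _________
_________
_________
___XX____
__X__X___
___X_X___
__v______
_________
k=21  _________
_________
_________
___XX____
__X__X___
___X_X___
_<X______
_________
k=22  _________
_________
_________
___XX____
__X__X___
_^_X_X___
_XX______
_________
k=23  _________
_________
_________
___XX____
__X__X___
_X>X_X___
_XX______
_________
k=24  _________
_________
_________
___XX____
__X__X___
_XXX_X___
_Xv______
_________
k=25  _________
_________
_________
___XX____
__X__X___
_XXX_X___
_X_>_____
_________
k=26  _________
_________
_________
___XX____
__X__X___
_XXX_X___
_X_X_____
___v_____
k=27  _________
_________
_________
___XX____
__X__X___
_XXX_X___
_X_X_____
__<X_____
k=28  _________
_________
_________
___XX____
__X__X___
_XXX_X___
_X^X_____
__XX_____
k=29  _________
_________
_________
___XX____
__X__X___
_XXX_X___
_XX>_____
__XX_____
k=30  _________
_________
_________
___XX____
__X__X___
_XX^_X___
_XX______
__XX_____
k=31  _________
_________
_________
___XX____
__X__X___
_X<__X___
_XX______
__XX_____
k=32  _________
_________
_________
___XX____
__X__X___
_X___X___
_Xv______
__XX_____
k=33  _________
_________
_________
___XX____
__X__X___
_X___X___
_X_>_____
__XX_____
k=34  _________
_________
_________
___XX____
__X__X___
_X___X___
_X_X_____
__Xv_____
k=35  _________
_________
_________
___XX____
__X__X___
_X___X___
_X_X_____
__X_>____

east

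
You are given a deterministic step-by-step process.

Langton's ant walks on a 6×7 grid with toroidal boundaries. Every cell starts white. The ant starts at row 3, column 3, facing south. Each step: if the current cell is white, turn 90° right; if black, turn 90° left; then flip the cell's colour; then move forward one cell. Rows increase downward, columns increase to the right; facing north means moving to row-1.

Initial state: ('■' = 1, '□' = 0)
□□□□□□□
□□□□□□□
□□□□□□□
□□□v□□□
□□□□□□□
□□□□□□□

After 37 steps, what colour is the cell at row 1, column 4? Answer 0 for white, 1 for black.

1

[0] □□□□□□□
□□□□□□□
□□□□□□□
□□□v□□□
□□□□□□□
□□□□□□□
[1] □□□□□□□
□□□□□□□
□□□□□□□
□□<■□□□
□□□□□□□
□□□□□□□
[2] □□□□□□□
□□□□□□□
□□^□□□□
□□■■□□□
□□□□□□□
□□□□□□□
[3] □□□□□□□
□□□□□□□
□□■>□□□
□□■■□□□
□□□□□□□
□□□□□□□
[4] □□□□□□□
□□□□□□□
□□■■□□□
□□■v□□□
□□□□□□□
□□□□□□□
[5] □□□□□□□
□□□□□□□
□□■■□□□
□□■□>□□
□□□□□□□
□□□□□□□
[6] □□□□□□□
□□□□□□□
□□■■□□□
□□■□■□□
□□□□v□□
□□□□□□□
[7] □□□□□□□
□□□□□□□
□□■■□□□
□□■□■□□
□□□<■□□
□□□□□□□
[8] □□□□□□□
□□□□□□□
□□■■□□□
□□■^■□□
□□□■■□□
□□□□□□□
[9] □□□□□□□
□□□□□□□
□□■■□□□
□□■■>□□
□□□■■□□
□□□□□□□
[10] □□□□□□□
□□□□□□□
□□■■^□□
□□■■□□□
□□□■■□□
□□□□□□□
[11] □□□□□□□
□□□□□□□
□□■■■>□
□□■■□□□
□□□■■□□
□□□□□□□
[12] □□□□□□□
□□□□□□□
□□■■■■□
□□■■□v□
□□□■■□□
□□□□□□□
[13] □□□□□□□
□□□□□□□
□□■■■■□
□□■■<■□
□□□■■□□
□□□□□□□
[14] □□□□□□□
□□□□□□□
□□■■^■□
□□■■■■□
□□□■■□□
□□□□□□□
[15] □□□□□□□
□□□□□□□
□□■<□■□
□□■■■■□
□□□■■□□
□□□□□□□
[16] □□□□□□□
□□□□□□□
□□■□□■□
□□■v■■□
□□□■■□□
□□□□□□□
[17] □□□□□□□
□□□□□□□
□□■□□■□
□□■□>■□
□□□■■□□
□□□□□□□
[18] □□□□□□□
□□□□□□□
□□■□^■□
□□■□□■□
□□□■■□□
□□□□□□□
[19] □□□□□□□
□□□□□□□
□□■□■>□
□□■□□■□
□□□■■□□
□□□□□□□
[20] □□□□□□□
□□□□□^□
□□■□■□□
□□■□□■□
□□□■■□□
□□□□□□□
[21] □□□□□□□
□□□□□■>
□□■□■□□
□□■□□■□
□□□■■□□
□□□□□□□
[22] □□□□□□□
□□□□□■■
□□■□■□v
□□■□□■□
□□□■■□□
□□□□□□□
[23] □□□□□□□
□□□□□■■
□□■□■<■
□□■□□■□
□□□■■□□
□□□□□□□
[24] □□□□□□□
□□□□□^■
□□■□■■■
□□■□□■□
□□□■■□□
□□□□□□□
[25] □□□□□□□
□□□□<□■
□□■□■■■
□□■□□■□
□□□■■□□
□□□□□□□
[26] □□□□^□□
□□□□■□■
□□■□■■■
□□■□□■□
□□□■■□□
□□□□□□□
[27] □□□□■>□
□□□□■□■
□□■□■■■
□□■□□■□
□□□■■□□
□□□□□□□
[28] □□□□■■□
□□□□■v■
□□■□■■■
□□■□□■□
□□□■■□□
□□□□□□□
[29] □□□□■■□
□□□□<■■
□□■□■■■
□□■□□■□
□□□■■□□
□□□□□□□
[30] □□□□■■□
□□□□□■■
□□■□v■■
□□■□□■□
□□□■■□□
□□□□□□□
[31] □□□□■■□
□□□□□■■
□□■□□>■
□□■□□■□
□□□■■□□
□□□□□□□
[32] □□□□■■□
□□□□□^■
□□■□□□■
□□■□□■□
□□□■■□□
□□□□□□□
[33] □□□□■■□
□□□□<□■
□□■□□□■
□□■□□■□
□□□■■□□
□□□□□□□
[34] □□□□^■□
□□□□■□■
□□■□□□■
□□■□□■□
□□□■■□□
□□□□□□□
[35] □□□<□■□
□□□□■□■
□□■□□□■
□□■□□■□
□□□■■□□
□□□□□□□
[36] □□□■□■□
□□□□■□■
□□■□□□■
□□■□□■□
□□□■■□□
□□□^□□□
[37] □□□■□■□
□□□□■□■
□□■□□□■
□□■□□■□
□□□■■□□
□□□■>□□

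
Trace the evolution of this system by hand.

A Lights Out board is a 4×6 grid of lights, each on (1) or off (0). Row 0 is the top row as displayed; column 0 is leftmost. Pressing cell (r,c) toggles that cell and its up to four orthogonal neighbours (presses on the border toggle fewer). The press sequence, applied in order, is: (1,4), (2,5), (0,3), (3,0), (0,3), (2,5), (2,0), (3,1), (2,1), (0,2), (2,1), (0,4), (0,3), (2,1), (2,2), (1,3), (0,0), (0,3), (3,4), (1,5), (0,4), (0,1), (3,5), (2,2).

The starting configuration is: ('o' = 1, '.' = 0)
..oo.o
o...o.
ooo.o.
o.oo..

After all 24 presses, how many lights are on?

8

k=0  ..oo.o
o...o.
ooo.o.
o.oo..
k=1  ..oooo
o..o.o
ooo...
o.oo..
k=2  ..oooo
o..o..
ooo.oo
o.oo.o
k=3  .....o
o.....
ooo.oo
o.oo.o
k=4  .....o
o.....
.oo.oo
.ooo.o
k=5  ..oooo
o..o..
.oo.oo
.ooo.o
k=6  ..oooo
o..o.o
.oo...
.ooo..
k=7  ..oooo
...o.o
o.o...
oooo..
k=8  ..oooo
...o.o
ooo...
...o..
k=9  ..oooo
.o.o.o
......
.o.o..
k=10  .o..oo
.ooo.o
......
.o.o..
k=11  .o..oo
..oo.o
ooo...
...o..
k=12  .o.o..
..oooo
ooo...
...o..
k=13  .oo.o.
..o.oo
ooo...
...o..
k=14  .oo.o.
.oo.oo
......
.o.o..
k=15  .oo.o.
.o..oo
.ooo..
.ooo..
k=16  .oooo.
.ooo.o
.oo...
.ooo..
k=17  o.ooo.
oooo.o
.oo...
.ooo..
k=18  o.....
ooo..o
.oo...
.ooo..
k=19  o.....
ooo..o
.oo.o.
.oo.oo
k=20  o....o
ooo.o.
.oo.oo
.oo.oo
k=21  o..oo.
ooo...
.oo.oo
.oo.oo
k=22  .oooo.
o.o...
.oo.oo
.oo.oo
k=23  .oooo.
o.o...
.oo.o.
.oo...
k=24  .oooo.
o.....
...oo.
.o....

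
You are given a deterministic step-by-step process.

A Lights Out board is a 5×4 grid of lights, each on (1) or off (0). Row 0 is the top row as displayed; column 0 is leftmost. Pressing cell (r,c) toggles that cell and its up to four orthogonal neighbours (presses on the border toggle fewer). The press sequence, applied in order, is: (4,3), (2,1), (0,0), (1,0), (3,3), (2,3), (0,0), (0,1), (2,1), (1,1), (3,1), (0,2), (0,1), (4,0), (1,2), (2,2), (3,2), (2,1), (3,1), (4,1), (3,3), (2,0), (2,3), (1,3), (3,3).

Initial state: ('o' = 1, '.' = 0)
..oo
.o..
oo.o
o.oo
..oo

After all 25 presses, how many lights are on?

k=0  ..oo
.o..
oo.o
o.oo
..oo
k=1  ..oo
.o..
oo.o
o.o.
....
k=2  ..oo
....
..oo
ooo.
....
k=3  oooo
o...
..oo
ooo.
....
k=4  .ooo
.o..
o.oo
ooo.
....
k=5  .ooo
.o..
o.o.
oo.o
...o
k=6  .ooo
.o.o
o..o
oo..
...o
k=7  o.oo
oo.o
o..o
oo..
...o
k=8  .o.o
o..o
o..o
oo..
...o
k=9  .o.o
oo.o
.ooo
o...
...o
k=10  ...o
..oo
..oo
o...
...o
k=11  ...o
..oo
.ooo
.oo.
.o.o
k=12  .oo.
...o
.ooo
.oo.
.o.o
k=13  o...
.o.o
.ooo
.oo.
.o.o
k=14  o...
.o.o
.ooo
ooo.
o..o
k=15  o.o.
..o.
.o.o
ooo.
o..o
k=16  o.o.
....
..o.
oo..
o..o
k=17  o.o.
....
....
o.oo
o.oo
k=18  o.o.
.o..
ooo.
oooo
o.oo
k=19  o.o.
.o..
o.o.
...o
oooo
k=20  o.o.
.o..
o.o.
.o.o
...o
k=21  o.o.
.o..
o.oo
.oo.
....
k=22  o.o.
oo..
.ooo
ooo.
....
k=23  o.o.
oo.o
.o..
oooo
....
k=24  o.oo
ooo.
.o.o
oooo
....
k=25  o.oo
ooo.
.o..
oo..
...o

10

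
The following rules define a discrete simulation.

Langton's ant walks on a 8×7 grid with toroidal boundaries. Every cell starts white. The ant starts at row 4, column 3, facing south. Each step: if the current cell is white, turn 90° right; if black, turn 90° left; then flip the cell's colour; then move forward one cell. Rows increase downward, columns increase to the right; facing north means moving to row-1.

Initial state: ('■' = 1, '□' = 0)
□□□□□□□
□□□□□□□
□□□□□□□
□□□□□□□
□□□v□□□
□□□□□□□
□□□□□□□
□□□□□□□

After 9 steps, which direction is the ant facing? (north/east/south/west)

k=0  □□□□□□□
□□□□□□□
□□□□□□□
□□□□□□□
□□□v□□□
□□□□□□□
□□□□□□□
□□□□□□□
k=1  □□□□□□□
□□□□□□□
□□□□□□□
□□□□□□□
□□<■□□□
□□□□□□□
□□□□□□□
□□□□□□□
k=2  □□□□□□□
□□□□□□□
□□□□□□□
□□^□□□□
□□■■□□□
□□□□□□□
□□□□□□□
□□□□□□□
k=3  □□□□□□□
□□□□□□□
□□□□□□□
□□■>□□□
□□■■□□□
□□□□□□□
□□□□□□□
□□□□□□□
k=4  □□□□□□□
□□□□□□□
□□□□□□□
□□■■□□□
□□■v□□□
□□□□□□□
□□□□□□□
□□□□□□□
k=5  □□□□□□□
□□□□□□□
□□□□□□□
□□■■□□□
□□■□>□□
□□□□□□□
□□□□□□□
□□□□□□□
k=6  □□□□□□□
□□□□□□□
□□□□□□□
□□■■□□□
□□■□■□□
□□□□v□□
□□□□□□□
□□□□□□□
k=7  □□□□□□□
□□□□□□□
□□□□□□□
□□■■□□□
□□■□■□□
□□□<■□□
□□□□□□□
□□□□□□□
k=8  □□□□□□□
□□□□□□□
□□□□□□□
□□■■□□□
□□■^■□□
□□□■■□□
□□□□□□□
□□□□□□□
k=9  □□□□□□□
□□□□□□□
□□□□□□□
□□■■□□□
□□■■>□□
□□□■■□□
□□□□□□□
□□□□□□□

east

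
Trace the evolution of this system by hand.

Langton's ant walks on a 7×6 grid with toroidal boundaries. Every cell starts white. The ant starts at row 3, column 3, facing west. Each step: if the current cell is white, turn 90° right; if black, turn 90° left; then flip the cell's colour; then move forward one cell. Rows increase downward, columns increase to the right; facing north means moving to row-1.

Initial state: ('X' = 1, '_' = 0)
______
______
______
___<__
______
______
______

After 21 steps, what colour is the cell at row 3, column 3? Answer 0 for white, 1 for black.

0

0) ______
______
______
___<__
______
______
______
1) ______
______
___^__
___X__
______
______
______
2) ______
______
___X>_
___X__
______
______
______
3) ______
______
___XX_
___Xv_
______
______
______
4) ______
______
___XX_
___<X_
______
______
______
5) ______
______
___XX_
____X_
___v__
______
______
6) ______
______
___XX_
____X_
__<X__
______
______
7) ______
______
___XX_
__^_X_
__XX__
______
______
8) ______
______
___XX_
__X>X_
__XX__
______
______
9) ______
______
___XX_
__XXX_
__Xv__
______
______
10) ______
______
___XX_
__XXX_
__X_>_
______
______
11) ______
______
___XX_
__XXX_
__X_X_
____v_
______
12) ______
______
___XX_
__XXX_
__X_X_
___<X_
______
13) ______
______
___XX_
__XXX_
__X^X_
___XX_
______
14) ______
______
___XX_
__XXX_
__XX>_
___XX_
______
15) ______
______
___XX_
__XX^_
__XX__
___XX_
______
16) ______
______
___XX_
__X<__
__XX__
___XX_
______
17) ______
______
___XX_
__X___
__Xv__
___XX_
______
18) ______
______
___XX_
__X___
__X_>_
___XX_
______
19) ______
______
___XX_
__X___
__X_X_
___Xv_
______
20) ______
______
___XX_
__X___
__X_X_
___X_>
______
21) ______
______
___XX_
__X___
__X_X_
___X_X
_____v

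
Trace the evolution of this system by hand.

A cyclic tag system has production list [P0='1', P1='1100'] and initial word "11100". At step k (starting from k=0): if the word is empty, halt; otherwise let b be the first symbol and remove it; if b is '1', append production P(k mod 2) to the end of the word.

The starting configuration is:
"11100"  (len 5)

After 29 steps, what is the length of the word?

21

0) "11100"  (len 5)
1) "11001"  (len 5)
2) "10011100"  (len 8)
3) "00111001"  (len 8)
4) "0111001"  (len 7)
5) "111001"  (len 6)
6) "110011100"  (len 9)
7) "100111001"  (len 9)
8) "001110011100"  (len 12)
9) "01110011100"  (len 11)
10) "1110011100"  (len 10)
11) "1100111001"  (len 10)
12) "1001110011100"  (len 13)
13) "0011100111001"  (len 13)
14) "011100111001"  (len 12)
15) "11100111001"  (len 11)
16) "11001110011100"  (len 14)
17) "10011100111001"  (len 14)
18) "00111001110011100"  (len 17)
19) "0111001110011100"  (len 16)
20) "111001110011100"  (len 15)
21) "110011100111001"  (len 15)
22) "100111001110011100"  (len 18)
23) "001110011100111001"  (len 18)
24) "01110011100111001"  (len 17)
25) "1110011100111001"  (len 16)
26) "1100111001110011100"  (len 19)
27) "1001110011100111001"  (len 19)
28) "0011100111001110011100"  (len 22)
29) "011100111001110011100"  (len 21)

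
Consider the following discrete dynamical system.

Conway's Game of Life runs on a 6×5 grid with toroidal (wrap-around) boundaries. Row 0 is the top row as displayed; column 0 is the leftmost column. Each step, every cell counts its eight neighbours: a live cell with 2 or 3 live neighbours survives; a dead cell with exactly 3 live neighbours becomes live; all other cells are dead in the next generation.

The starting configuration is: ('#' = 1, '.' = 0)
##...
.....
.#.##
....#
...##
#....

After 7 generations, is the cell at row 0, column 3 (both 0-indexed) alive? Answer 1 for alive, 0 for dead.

1

step 0: ##...
.....
.#.##
....#
...##
#....
step 1: ##...
.##.#
#..##
..#..
#..##
##...
step 2: ....#
..#..
#...#
.##..
#.###
..#..
step 3: ...#.
#..##
#.##.
..#..
#...#
###..
step 4: ...#.
##...
#.#..
#.#..
#.###
####.
step 5: ...#.
###.#
#.#.#
#.#..
.....
#....
step 6: ..##.
..#..
..#..
#..##
.#...
.....
step 7: ..##.
.##..
.##.#
#####
#...#
..#..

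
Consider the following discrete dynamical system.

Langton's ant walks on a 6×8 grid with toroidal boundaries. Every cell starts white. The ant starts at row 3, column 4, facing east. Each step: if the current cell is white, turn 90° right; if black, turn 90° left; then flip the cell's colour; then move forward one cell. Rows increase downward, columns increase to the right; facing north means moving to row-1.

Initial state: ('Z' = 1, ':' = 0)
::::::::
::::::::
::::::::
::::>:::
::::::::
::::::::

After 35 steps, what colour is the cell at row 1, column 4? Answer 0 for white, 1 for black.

1

step 0: ::::::::
::::::::
::::::::
::::>:::
::::::::
::::::::
step 1: ::::::::
::::::::
::::::::
::::Z:::
::::v:::
::::::::
step 2: ::::::::
::::::::
::::::::
::::Z:::
:::<Z:::
::::::::
step 3: ::::::::
::::::::
::::::::
:::^Z:::
:::ZZ:::
::::::::
step 4: ::::::::
::::::::
::::::::
:::Z>:::
:::ZZ:::
::::::::
step 5: ::::::::
::::::::
::::^:::
:::Z::::
:::ZZ:::
::::::::
step 6: ::::::::
::::::::
::::Z>::
:::Z::::
:::ZZ:::
::::::::
step 7: ::::::::
::::::::
::::ZZ::
:::Z:v::
:::ZZ:::
::::::::
step 8: ::::::::
::::::::
::::ZZ::
:::Z<Z::
:::ZZ:::
::::::::
step 9: ::::::::
::::::::
::::^Z::
:::ZZZ::
:::ZZ:::
::::::::
step 10: ::::::::
::::::::
:::<:Z::
:::ZZZ::
:::ZZ:::
::::::::
step 11: ::::::::
:::^::::
:::Z:Z::
:::ZZZ::
:::ZZ:::
::::::::
step 12: ::::::::
:::Z>:::
:::Z:Z::
:::ZZZ::
:::ZZ:::
::::::::
step 13: ::::::::
:::ZZ:::
:::ZvZ::
:::ZZZ::
:::ZZ:::
::::::::
step 14: ::::::::
:::ZZ:::
:::<ZZ::
:::ZZZ::
:::ZZ:::
::::::::
step 15: ::::::::
:::ZZ:::
::::ZZ::
:::vZZ::
:::ZZ:::
::::::::
step 16: ::::::::
:::ZZ:::
::::ZZ::
::::>Z::
:::ZZ:::
::::::::
step 17: ::::::::
:::ZZ:::
::::^Z::
:::::Z::
:::ZZ:::
::::::::
step 18: ::::::::
:::ZZ:::
:::<:Z::
:::::Z::
:::ZZ:::
::::::::
step 19: ::::::::
:::^Z:::
:::Z:Z::
:::::Z::
:::ZZ:::
::::::::
step 20: ::::::::
::<:Z:::
:::Z:Z::
:::::Z::
:::ZZ:::
::::::::
step 21: ::^:::::
::Z:Z:::
:::Z:Z::
:::::Z::
:::ZZ:::
::::::::
step 22: ::Z>::::
::Z:Z:::
:::Z:Z::
:::::Z::
:::ZZ:::
::::::::
step 23: ::ZZ::::
::ZvZ:::
:::Z:Z::
:::::Z::
:::ZZ:::
::::::::
step 24: ::ZZ::::
::<ZZ:::
:::Z:Z::
:::::Z::
:::ZZ:::
::::::::
step 25: ::ZZ::::
:::ZZ:::
::vZ:Z::
:::::Z::
:::ZZ:::
::::::::
step 26: ::ZZ::::
:::ZZ:::
:<ZZ:Z::
:::::Z::
:::ZZ:::
::::::::
step 27: ::ZZ::::
:^:ZZ:::
:ZZZ:Z::
:::::Z::
:::ZZ:::
::::::::
step 28: ::ZZ::::
:Z>ZZ:::
:ZZZ:Z::
:::::Z::
:::ZZ:::
::::::::
step 29: ::ZZ::::
:ZZZZ:::
:ZvZ:Z::
:::::Z::
:::ZZ:::
::::::::
step 30: ::ZZ::::
:ZZZZ:::
:Z:>:Z::
:::::Z::
:::ZZ:::
::::::::
step 31: ::ZZ::::
:ZZ^Z:::
:Z:::Z::
:::::Z::
:::ZZ:::
::::::::
step 32: ::ZZ::::
:Z<:Z:::
:Z:::Z::
:::::Z::
:::ZZ:::
::::::::
step 33: ::ZZ::::
:Z::Z:::
:Zv::Z::
:::::Z::
:::ZZ:::
::::::::
step 34: ::ZZ::::
:Z::Z:::
:<Z::Z::
:::::Z::
:::ZZ:::
::::::::
step 35: ::ZZ::::
:Z::Z:::
::Z::Z::
:v:::Z::
:::ZZ:::
::::::::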